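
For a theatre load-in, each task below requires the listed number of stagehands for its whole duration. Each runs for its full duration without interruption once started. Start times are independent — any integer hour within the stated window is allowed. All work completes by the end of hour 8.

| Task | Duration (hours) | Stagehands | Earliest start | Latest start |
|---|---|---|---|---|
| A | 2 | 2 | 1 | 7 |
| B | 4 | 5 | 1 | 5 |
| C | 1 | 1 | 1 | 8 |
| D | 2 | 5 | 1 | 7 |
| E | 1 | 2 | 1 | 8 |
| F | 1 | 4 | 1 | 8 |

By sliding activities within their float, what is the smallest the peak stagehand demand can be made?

6

Early-start (A@1, B@1, C@1, D@1, E@1, F@1) gives peak 19: h1:19  h2:12  h3:5  h4:5  h5:0  h6:0  h7:0  h8:0.
Shift B→3, D→7, F→2.
Schedule A@1, B@3, C@1, D@7, E@1, F@2: h1:5  h2:6  h3:5  h4:5  h5:5  h6:5  h7:5  h8:5 — peak 6.
Total stagehand-hours = 41 over 8 hours ⇒ peak ≥ ⌈41/8⌉ = 6, so 6 is optimal.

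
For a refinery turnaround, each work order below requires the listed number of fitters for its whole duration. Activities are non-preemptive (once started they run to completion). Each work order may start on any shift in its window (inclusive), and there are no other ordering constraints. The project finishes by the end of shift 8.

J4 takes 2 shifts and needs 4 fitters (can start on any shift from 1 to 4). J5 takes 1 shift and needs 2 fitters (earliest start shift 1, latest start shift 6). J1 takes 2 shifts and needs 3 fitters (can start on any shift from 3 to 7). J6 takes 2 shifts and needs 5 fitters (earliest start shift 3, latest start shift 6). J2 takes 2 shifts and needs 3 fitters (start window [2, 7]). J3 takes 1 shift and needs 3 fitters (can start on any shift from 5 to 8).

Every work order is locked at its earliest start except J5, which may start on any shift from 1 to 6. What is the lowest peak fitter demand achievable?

11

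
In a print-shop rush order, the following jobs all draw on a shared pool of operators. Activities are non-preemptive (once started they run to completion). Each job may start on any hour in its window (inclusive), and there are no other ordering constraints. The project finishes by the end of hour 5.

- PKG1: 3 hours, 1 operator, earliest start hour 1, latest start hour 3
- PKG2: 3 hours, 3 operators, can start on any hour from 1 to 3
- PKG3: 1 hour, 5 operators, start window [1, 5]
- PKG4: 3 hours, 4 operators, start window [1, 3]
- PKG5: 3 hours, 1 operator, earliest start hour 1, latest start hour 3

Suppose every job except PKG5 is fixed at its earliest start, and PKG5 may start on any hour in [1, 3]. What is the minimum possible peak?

13

PKG5@1: h1:14  h2:9  h3:9  h4:0  h5:0 → peak 14
PKG5@2: h1:13  h2:9  h3:9  h4:1  h5:0 → peak 13
PKG5@3: h1:13  h2:8  h3:9  h4:1  h5:1 → peak 13
Best is PKG5@2, peak 13.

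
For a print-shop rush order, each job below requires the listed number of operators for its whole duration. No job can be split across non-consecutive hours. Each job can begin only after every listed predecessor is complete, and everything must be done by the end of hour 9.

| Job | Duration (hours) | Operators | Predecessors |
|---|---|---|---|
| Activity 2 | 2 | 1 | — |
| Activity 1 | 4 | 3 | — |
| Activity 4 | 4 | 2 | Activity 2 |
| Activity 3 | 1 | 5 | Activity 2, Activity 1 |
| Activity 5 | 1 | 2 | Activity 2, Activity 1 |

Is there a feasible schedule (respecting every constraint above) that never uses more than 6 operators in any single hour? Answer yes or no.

Schedule Activity 2@1, Activity 1@1, Activity 4@3, Activity 3@7, Activity 5@5: h1:4  h2:4  h3:5  h4:5  h5:4  h6:2  h7:5  h8:0  h9:0 — peak 5 ≤ 6.

yes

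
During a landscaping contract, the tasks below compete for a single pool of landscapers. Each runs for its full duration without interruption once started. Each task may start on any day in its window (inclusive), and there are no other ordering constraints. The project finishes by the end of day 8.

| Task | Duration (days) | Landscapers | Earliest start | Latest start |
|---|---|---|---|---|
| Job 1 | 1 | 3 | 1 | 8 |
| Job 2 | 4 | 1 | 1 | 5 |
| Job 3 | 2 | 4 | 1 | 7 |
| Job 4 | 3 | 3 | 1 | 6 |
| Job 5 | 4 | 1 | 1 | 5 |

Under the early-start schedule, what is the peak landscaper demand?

Early-start schedule: Job 1@1, Job 2@1, Job 3@1, Job 4@1, Job 5@1.
Load per day: day 1: 12, day 2: 9, day 3: 5, day 4: 2, day 5: 0, day 6: 0, day 7: 0, day 8: 0.
Peak is 12.

12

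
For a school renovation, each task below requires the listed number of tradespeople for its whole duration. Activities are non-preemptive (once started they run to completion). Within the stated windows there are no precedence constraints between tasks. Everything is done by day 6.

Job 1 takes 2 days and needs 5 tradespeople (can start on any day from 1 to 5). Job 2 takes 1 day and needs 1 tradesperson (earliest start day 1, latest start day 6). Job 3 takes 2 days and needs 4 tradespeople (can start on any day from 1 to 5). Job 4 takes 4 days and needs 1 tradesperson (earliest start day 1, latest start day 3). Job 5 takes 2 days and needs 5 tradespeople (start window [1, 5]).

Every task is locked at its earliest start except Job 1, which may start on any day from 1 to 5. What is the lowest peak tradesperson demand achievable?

11

Job 1@1: d1:16  d2:15  d3:1  d4:1  d5:0  d6:0 → peak 16
Job 1@2: d1:11  d2:15  d3:6  d4:1  d5:0  d6:0 → peak 15
Job 1@3: d1:11  d2:10  d3:6  d4:6  d5:0  d6:0 → peak 11
Job 1@4: d1:11  d2:10  d3:1  d4:6  d5:5  d6:0 → peak 11
Job 1@5: d1:11  d2:10  d3:1  d4:1  d5:5  d6:5 → peak 11
Best is Job 1@3, peak 11.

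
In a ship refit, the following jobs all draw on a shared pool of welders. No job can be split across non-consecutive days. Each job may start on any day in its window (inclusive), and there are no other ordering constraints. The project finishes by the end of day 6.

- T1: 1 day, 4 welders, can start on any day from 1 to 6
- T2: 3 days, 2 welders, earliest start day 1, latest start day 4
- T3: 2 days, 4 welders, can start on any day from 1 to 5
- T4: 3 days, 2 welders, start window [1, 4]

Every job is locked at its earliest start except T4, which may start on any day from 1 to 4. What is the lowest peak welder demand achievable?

T4@1: d1:12  d2:8  d3:4  d4:0  d5:0  d6:0 → peak 12
T4@2: d1:10  d2:8  d3:4  d4:2  d5:0  d6:0 → peak 10
T4@3: d1:10  d2:6  d3:4  d4:2  d5:2  d6:0 → peak 10
T4@4: d1:10  d2:6  d3:2  d4:2  d5:2  d6:2 → peak 10
Best is T4@2, peak 10.

10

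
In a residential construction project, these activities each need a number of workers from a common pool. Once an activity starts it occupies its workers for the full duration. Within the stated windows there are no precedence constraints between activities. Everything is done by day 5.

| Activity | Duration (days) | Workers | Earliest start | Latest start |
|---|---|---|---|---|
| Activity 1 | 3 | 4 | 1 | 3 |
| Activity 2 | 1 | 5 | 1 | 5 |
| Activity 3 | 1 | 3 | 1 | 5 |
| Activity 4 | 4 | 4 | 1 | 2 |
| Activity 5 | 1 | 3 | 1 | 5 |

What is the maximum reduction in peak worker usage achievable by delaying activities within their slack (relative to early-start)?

11

Early-start peak: d1:19  d2:8  d3:8  d4:4  d5:0 ⇒ 19.
Leveled (Activity 1@1, Activity 2@5, Activity 3@4, Activity 4@1, Activity 5@5): d1:8  d2:8  d3:8  d4:7  d5:8 ⇒ 8.
Reduction 19 − 8 = 11.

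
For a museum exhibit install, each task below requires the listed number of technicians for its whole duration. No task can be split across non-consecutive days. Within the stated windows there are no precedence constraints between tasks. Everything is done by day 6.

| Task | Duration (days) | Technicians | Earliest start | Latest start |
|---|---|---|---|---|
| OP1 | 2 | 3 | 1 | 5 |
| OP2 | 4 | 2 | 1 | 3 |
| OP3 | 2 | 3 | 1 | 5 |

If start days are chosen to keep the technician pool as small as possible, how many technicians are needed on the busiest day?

Early-start (OP1@1, OP2@1, OP3@1) gives peak 8: d1:8  d2:8  d3:2  d4:2  d5:0  d6:0.
Shift OP3→3.
Schedule OP1@1, OP2@1, OP3@3: d1:5  d2:5  d3:5  d4:5  d5:0  d6:0 — peak 5.

5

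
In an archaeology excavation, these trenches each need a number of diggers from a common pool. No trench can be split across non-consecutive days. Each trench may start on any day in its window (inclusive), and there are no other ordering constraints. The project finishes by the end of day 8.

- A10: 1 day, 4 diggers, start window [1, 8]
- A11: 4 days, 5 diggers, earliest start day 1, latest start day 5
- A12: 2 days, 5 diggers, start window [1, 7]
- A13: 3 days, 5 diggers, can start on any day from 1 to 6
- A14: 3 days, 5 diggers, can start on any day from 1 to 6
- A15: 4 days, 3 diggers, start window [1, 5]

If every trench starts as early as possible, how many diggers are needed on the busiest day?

Early-start schedule: A10@1, A11@1, A12@1, A13@1, A14@1, A15@1.
Load per day: day 1: 27, day 2: 23, day 3: 18, day 4: 8, day 5: 0, day 6: 0, day 7: 0, day 8: 0.
Peak is 27.

27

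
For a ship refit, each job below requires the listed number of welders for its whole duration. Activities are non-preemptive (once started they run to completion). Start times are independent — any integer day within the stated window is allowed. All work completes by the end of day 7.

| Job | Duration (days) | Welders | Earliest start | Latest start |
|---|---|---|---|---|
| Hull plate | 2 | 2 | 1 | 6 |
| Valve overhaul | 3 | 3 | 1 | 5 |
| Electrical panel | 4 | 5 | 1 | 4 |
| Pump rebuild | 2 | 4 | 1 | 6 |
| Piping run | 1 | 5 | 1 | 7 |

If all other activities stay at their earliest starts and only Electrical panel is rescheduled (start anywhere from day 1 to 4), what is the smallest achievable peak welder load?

Electrical panel@1: d1:19  d2:14  d3:8  d4:5  d5:0  d6:0  d7:0 → peak 19
Electrical panel@2: d1:14  d2:14  d3:8  d4:5  d5:5  d6:0  d7:0 → peak 14
Electrical panel@3: d1:14  d2:9  d3:8  d4:5  d5:5  d6:5  d7:0 → peak 14
Electrical panel@4: d1:14  d2:9  d3:3  d4:5  d5:5  d6:5  d7:5 → peak 14
Best is Electrical panel@2, peak 14.

14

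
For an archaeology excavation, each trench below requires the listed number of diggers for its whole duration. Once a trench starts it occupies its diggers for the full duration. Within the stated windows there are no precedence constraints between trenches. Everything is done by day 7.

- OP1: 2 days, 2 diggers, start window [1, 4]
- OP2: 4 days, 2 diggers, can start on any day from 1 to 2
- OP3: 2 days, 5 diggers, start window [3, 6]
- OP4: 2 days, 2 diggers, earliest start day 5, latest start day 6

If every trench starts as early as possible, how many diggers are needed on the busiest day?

7

Early-start schedule: OP1@1, OP2@1, OP3@3, OP4@5.
Load per day: day 1: 4, day 2: 4, day 3: 7, day 4: 7, day 5: 2, day 6: 2, day 7: 0.
Peak is 7.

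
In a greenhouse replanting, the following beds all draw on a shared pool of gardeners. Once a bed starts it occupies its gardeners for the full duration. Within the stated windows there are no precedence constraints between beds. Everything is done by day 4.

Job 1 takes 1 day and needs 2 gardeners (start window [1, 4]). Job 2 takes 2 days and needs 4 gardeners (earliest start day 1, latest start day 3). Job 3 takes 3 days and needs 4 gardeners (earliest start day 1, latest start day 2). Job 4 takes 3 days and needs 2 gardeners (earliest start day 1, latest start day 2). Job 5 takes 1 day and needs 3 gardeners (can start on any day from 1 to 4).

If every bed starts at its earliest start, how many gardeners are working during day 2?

At early start, day 2 has: Job 2, Job 3, Job 4.
Demand: 4 + 4 + 2 = 10.

10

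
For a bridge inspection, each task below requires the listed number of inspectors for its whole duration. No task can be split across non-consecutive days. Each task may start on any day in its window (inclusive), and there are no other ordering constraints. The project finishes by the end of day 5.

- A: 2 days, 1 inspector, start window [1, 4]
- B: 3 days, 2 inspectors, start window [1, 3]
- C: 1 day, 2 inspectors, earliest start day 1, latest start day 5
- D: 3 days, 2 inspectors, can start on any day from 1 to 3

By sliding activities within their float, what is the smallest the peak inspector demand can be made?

4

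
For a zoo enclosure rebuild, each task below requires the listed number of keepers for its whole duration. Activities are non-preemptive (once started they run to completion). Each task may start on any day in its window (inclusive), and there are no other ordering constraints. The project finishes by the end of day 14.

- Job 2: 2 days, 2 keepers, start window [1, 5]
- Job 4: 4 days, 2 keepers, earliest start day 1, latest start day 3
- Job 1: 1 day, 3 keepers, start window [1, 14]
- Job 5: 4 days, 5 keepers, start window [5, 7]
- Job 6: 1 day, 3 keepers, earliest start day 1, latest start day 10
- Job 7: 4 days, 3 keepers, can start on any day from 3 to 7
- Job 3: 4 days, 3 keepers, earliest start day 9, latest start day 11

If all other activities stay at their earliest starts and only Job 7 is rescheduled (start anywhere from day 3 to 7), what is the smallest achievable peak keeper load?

10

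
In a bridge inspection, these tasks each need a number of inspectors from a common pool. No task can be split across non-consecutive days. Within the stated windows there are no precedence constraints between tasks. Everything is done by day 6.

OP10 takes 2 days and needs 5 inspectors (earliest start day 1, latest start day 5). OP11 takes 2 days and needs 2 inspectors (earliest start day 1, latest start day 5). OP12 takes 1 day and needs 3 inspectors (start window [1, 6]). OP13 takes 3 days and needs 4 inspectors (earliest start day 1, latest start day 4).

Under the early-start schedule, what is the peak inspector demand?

Early-start schedule: OP10@1, OP11@1, OP12@1, OP13@1.
Load per day: day 1: 14, day 2: 11, day 3: 4, day 4: 0, day 5: 0, day 6: 0.
Peak is 14.

14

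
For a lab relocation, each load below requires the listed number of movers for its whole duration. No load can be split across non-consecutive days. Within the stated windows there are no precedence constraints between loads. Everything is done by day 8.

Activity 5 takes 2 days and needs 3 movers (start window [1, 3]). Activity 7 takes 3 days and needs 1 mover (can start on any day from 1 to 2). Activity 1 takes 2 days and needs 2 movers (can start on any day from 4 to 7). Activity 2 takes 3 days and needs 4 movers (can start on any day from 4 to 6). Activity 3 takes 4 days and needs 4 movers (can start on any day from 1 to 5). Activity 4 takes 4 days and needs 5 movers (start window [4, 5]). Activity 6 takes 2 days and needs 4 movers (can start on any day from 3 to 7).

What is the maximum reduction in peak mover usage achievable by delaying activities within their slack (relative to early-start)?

9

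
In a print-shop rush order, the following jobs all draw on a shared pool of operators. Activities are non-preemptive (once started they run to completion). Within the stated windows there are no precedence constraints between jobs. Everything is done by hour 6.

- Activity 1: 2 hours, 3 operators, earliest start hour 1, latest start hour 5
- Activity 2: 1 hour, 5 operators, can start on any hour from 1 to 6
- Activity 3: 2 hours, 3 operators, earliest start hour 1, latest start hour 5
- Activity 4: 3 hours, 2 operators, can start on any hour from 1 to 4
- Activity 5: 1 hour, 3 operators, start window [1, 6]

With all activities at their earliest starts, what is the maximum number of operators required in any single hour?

Early-start schedule: Activity 1@1, Activity 2@1, Activity 3@1, Activity 4@1, Activity 5@1.
Load per hour: hour 1: 16, hour 2: 8, hour 3: 2, hour 4: 0, hour 5: 0, hour 6: 0.
Peak is 16.

16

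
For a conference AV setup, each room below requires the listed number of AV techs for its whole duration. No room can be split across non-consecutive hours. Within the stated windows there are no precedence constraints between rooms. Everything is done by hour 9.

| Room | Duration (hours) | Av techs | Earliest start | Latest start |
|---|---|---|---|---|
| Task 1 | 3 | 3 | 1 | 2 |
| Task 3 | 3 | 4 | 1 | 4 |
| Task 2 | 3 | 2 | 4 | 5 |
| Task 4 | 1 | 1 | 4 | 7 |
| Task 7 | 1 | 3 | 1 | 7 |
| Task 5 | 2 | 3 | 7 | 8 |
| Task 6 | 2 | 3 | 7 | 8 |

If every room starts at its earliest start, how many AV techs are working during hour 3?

At early start, hour 3 has: Task 1, Task 3.
Demand: 3 + 4 = 7.

7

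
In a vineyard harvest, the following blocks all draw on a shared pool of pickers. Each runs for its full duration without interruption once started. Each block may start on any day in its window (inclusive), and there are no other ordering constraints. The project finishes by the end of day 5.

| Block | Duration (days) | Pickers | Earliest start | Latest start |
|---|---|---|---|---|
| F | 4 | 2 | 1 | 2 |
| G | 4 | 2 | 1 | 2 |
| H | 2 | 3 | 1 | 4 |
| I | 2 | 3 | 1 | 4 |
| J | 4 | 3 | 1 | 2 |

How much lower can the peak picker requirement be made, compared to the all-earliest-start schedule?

Early-start peak: d1:13  d2:13  d3:7  d4:7  d5:0 ⇒ 13.
Leveled (F@1, G@1, H@1, I@3, J@1): d1:10  d2:10  d3:10  d4:10  d5:0 ⇒ 10.
Reduction 13 − 10 = 3.

3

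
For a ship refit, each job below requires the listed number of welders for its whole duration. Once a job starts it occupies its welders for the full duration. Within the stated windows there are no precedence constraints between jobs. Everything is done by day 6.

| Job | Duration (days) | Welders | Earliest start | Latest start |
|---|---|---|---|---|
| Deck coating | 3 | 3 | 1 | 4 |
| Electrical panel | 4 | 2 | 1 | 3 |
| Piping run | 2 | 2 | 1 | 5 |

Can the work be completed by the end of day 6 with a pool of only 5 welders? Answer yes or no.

Schedule Deck coating@1, Electrical panel@1, Piping run@4: d1:5  d2:5  d3:5  d4:4  d5:2  d6:0 — peak 5 ≤ 5.

yes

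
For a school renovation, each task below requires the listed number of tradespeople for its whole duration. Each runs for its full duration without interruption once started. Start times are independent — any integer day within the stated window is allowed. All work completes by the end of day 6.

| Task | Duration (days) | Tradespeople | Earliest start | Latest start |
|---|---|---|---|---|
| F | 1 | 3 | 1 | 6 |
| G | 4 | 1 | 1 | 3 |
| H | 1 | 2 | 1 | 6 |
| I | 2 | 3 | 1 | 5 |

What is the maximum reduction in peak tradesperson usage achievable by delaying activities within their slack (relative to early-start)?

Early-start peak: d1:9  d2:4  d3:1  d4:1  d5:0  d6:0 ⇒ 9.
Leveled (F@1, G@1, H@2, I@3): d1:4  d2:3  d3:4  d4:4  d5:0  d6:0 ⇒ 4.
Reduction 9 − 4 = 5.

5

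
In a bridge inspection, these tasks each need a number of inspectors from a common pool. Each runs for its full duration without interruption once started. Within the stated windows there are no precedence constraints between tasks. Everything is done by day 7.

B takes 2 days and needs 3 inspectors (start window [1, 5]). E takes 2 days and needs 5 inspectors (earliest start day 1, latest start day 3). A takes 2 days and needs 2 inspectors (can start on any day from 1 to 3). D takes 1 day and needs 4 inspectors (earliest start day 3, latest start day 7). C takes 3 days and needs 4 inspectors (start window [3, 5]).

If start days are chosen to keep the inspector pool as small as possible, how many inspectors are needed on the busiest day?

7

Early-start (B@1, E@1, A@1, D@3, C@3) gives peak 10: d1:10  d2:10  d3:8  d4:4  d5:4  d6:0  d7:0.
Shift B→3, C→4.
Schedule B@3, E@1, A@1, D@3, C@4: d1:7  d2:7  d3:7  d4:7  d5:4  d6:4  d7:0 — peak 7.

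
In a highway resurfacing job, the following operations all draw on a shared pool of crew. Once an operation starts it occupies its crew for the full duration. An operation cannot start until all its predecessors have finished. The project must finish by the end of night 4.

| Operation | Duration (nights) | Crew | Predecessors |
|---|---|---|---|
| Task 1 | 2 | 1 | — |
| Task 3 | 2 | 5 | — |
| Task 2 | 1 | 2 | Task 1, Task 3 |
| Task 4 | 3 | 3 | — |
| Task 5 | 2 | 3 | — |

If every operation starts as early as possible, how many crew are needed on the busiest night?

12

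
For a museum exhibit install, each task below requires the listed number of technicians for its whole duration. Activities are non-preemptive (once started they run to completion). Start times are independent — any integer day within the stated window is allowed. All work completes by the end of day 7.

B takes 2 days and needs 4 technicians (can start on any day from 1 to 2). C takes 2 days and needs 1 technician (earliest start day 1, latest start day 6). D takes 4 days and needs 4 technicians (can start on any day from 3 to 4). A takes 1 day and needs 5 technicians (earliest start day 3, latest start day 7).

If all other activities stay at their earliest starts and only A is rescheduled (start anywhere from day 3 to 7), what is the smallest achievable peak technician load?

A@3: d1:5  d2:5  d3:9  d4:4  d5:4  d6:4  d7:0 → peak 9
A@4: d1:5  d2:5  d3:4  d4:9  d5:4  d6:4  d7:0 → peak 9
A@5: d1:5  d2:5  d3:4  d4:4  d5:9  d6:4  d7:0 → peak 9
A@6: d1:5  d2:5  d3:4  d4:4  d5:4  d6:9  d7:0 → peak 9
A@7: d1:5  d2:5  d3:4  d4:4  d5:4  d6:4  d7:5 → peak 5
Best is A@7, peak 5.

5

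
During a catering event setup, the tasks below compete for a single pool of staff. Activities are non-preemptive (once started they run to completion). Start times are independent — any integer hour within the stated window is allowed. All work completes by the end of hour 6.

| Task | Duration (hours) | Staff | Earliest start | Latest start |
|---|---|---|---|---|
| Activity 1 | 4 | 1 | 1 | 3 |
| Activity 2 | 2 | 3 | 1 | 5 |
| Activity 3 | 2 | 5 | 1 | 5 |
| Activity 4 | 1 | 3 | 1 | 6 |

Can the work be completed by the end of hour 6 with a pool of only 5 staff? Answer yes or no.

yes

Schedule Activity 1@1, Activity 2@1, Activity 3@5, Activity 4@3: h1:4  h2:4  h3:4  h4:1  h5:5  h6:5 — peak 5 ≤ 5.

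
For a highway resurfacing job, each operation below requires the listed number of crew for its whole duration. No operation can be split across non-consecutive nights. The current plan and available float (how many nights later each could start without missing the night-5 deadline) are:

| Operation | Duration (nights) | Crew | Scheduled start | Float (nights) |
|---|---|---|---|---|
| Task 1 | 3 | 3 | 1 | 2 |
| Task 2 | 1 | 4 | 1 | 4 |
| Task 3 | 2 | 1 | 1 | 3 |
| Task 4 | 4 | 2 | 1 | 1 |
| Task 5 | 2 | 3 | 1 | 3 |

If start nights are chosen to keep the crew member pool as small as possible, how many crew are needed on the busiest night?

Early-start (Task 1@1, Task 2@1, Task 3@1, Task 4@1, Task 5@1) gives peak 13: n1:13  n2:9  n3:5  n4:2  n5:0.
Shift Task 3→2, Task 4→2, Task 5→4.
Schedule Task 1@1, Task 2@1, Task 3@2, Task 4@2, Task 5@4: n1:7  n2:6  n3:6  n4:5  n5:5 — peak 7.

7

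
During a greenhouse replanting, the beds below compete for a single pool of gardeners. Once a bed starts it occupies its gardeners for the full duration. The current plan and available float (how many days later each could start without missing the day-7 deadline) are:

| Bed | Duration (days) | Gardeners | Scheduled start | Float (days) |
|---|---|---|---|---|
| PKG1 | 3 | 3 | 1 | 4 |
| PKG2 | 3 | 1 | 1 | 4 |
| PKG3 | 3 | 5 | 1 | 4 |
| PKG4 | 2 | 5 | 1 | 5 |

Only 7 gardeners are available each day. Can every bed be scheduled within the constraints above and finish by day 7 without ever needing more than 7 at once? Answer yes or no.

The minimum achievable peak is 8; 7 < 8, so no feasible schedule stays within the cap.

no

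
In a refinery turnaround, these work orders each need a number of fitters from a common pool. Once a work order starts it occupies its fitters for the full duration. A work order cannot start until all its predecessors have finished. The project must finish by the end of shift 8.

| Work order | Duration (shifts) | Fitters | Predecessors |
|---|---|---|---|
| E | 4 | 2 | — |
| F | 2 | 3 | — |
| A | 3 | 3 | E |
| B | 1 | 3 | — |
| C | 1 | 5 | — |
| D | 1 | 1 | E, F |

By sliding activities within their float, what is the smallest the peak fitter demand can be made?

Early-start (E@1, F@1, A@5, B@1, C@1, D@5) gives peak 13: s1:13  s2:5  s3:2  s4:2  s5:4  s6:3  s7:3  s8:0.
Shift B→3, C→8.
Schedule E@1, F@1, A@5, B@3, C@8, D@5: s1:5  s2:5  s3:5  s4:2  s5:4  s6:3  s7:3  s8:5 — peak 5.

5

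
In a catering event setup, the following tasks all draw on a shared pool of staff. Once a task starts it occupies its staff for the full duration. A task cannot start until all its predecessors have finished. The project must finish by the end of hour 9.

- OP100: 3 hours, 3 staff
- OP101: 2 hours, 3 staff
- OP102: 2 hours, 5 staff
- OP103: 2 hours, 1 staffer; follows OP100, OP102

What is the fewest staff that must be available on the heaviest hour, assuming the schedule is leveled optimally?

Early-start (OP100@1, OP101@1, OP102@1, OP103@4) gives peak 11: h1:11  h2:11  h3:3  h4:1  h5:1  h6:0  h7:0  h8:0  h9:0.
Shift OP101→4, OP102→6, OP103→8.
Schedule OP100@1, OP101@4, OP102@6, OP103@8: h1:3  h2:3  h3:3  h4:3  h5:3  h6:5  h7:5  h8:1  h9:1 — peak 5.

5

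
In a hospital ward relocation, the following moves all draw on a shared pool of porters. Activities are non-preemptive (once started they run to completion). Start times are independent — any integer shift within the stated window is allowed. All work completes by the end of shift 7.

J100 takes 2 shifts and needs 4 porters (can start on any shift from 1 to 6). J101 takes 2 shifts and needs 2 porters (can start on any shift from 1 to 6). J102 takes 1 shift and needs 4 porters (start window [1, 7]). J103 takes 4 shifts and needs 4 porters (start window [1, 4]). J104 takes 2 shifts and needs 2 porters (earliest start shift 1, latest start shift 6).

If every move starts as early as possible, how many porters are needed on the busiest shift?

Early-start schedule: J100@1, J101@1, J102@1, J103@1, J104@1.
Load per shift: shift 1: 16, shift 2: 12, shift 3: 4, shift 4: 4, shift 5: 0, shift 6: 0, shift 7: 0.
Peak is 16.

16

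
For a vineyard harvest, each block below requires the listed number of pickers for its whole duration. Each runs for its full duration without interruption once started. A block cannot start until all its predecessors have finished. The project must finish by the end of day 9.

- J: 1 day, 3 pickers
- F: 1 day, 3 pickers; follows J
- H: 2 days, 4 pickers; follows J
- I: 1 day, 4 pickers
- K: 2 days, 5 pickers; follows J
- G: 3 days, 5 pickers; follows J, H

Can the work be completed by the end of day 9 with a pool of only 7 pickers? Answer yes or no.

Schedule J@1, F@2, H@2, I@1, K@4, G@6: d1:7  d2:7  d3:4  d4:5  d5:5  d6:5  d7:5  d8:5  d9:0 — peak 7 ≤ 7.

yes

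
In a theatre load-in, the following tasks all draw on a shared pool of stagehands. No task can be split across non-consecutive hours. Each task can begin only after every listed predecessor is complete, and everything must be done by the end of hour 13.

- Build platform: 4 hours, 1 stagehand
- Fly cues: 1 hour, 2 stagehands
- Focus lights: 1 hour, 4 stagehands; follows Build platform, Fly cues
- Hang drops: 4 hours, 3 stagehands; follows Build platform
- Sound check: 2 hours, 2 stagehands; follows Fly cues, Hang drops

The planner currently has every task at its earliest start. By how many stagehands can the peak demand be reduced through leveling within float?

Early-start peak: h1:3  h2:1  h3:1  h4:1  h5:7  h6:3  h7:3  h8:3  h9:2  h10:2  h11:0  h12:0  h13:0 ⇒ 7.
Leveled (Build platform@1, Fly cues@1, Focus lights@5, Hang drops@6, Sound check@10): h1:3  h2:1  h3:1  h4:1  h5:4  h6:3  h7:3  h8:3  h9:3  h10:2  h11:2  h12:0  h13:0 ⇒ 4.
Reduction 7 − 4 = 3.

3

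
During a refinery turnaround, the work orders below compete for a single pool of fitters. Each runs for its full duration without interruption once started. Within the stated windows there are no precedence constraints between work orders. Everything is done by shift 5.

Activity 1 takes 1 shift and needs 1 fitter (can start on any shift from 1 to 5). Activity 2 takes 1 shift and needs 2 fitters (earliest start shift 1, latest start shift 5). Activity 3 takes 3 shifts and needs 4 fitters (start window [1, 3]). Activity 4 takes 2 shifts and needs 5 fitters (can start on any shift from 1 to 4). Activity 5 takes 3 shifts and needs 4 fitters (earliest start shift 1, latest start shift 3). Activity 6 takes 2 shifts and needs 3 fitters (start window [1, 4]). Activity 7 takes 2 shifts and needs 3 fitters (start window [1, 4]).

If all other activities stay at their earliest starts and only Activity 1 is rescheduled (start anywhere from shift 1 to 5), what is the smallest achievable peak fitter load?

Activity 1@1: s1:22  s2:19  s3:8  s4:0  s5:0 → peak 22
Activity 1@2: s1:21  s2:20  s3:8  s4:0  s5:0 → peak 21
Activity 1@3: s1:21  s2:19  s3:9  s4:0  s5:0 → peak 21
Activity 1@4: s1:21  s2:19  s3:8  s4:1  s5:0 → peak 21
Activity 1@5: s1:21  s2:19  s3:8  s4:0  s5:1 → peak 21
Best is Activity 1@2, peak 21.

21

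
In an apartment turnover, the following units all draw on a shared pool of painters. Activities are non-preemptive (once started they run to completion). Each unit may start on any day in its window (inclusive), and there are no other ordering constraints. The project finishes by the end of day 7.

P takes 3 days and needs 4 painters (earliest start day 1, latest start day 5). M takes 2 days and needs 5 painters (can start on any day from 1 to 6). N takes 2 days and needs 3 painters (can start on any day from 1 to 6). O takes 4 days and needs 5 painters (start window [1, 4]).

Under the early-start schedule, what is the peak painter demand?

Early-start schedule: P@1, M@1, N@1, O@1.
Load per day: day 1: 17, day 2: 17, day 3: 9, day 4: 5, day 5: 0, day 6: 0, day 7: 0.
Peak is 17.

17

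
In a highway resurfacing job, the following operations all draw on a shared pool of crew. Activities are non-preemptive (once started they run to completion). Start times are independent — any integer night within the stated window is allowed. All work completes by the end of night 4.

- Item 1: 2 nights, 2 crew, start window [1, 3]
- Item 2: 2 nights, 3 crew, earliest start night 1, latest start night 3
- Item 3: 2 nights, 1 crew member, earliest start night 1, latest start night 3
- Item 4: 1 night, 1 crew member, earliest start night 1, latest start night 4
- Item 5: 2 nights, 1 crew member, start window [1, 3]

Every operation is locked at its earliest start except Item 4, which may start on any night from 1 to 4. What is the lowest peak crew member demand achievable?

7

Item 4@1: n1:8  n2:7  n3:0  n4:0 → peak 8
Item 4@2: n1:7  n2:8  n3:0  n4:0 → peak 8
Item 4@3: n1:7  n2:7  n3:1  n4:0 → peak 7
Item 4@4: n1:7  n2:7  n3:0  n4:1 → peak 7
Best is Item 4@3, peak 7.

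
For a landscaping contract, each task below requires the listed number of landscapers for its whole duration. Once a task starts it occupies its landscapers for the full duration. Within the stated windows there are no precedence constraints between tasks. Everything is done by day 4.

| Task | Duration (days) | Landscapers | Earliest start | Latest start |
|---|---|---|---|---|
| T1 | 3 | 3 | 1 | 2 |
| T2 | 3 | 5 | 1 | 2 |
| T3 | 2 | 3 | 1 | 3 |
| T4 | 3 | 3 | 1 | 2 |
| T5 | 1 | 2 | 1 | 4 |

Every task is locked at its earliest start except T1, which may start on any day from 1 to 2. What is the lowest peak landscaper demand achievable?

14

T1@1: d1:16  d2:14  d3:11  d4:0 → peak 16
T1@2: d1:13  d2:14  d3:11  d4:3 → peak 14
Best is T1@2, peak 14.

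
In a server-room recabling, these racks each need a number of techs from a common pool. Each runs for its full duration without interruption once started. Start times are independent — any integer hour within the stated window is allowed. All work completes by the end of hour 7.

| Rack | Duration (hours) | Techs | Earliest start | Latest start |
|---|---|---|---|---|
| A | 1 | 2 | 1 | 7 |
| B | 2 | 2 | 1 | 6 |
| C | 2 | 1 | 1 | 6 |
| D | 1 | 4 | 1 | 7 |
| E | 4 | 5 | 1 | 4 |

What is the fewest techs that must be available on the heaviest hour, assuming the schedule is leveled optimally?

Early-start (A@1, B@1, C@1, D@1, E@1) gives peak 14: h1:14  h2:8  h3:5  h4:5  h5:0  h6:0  h7:0.
Shift D→3, E→4.
Schedule A@1, B@1, C@1, D@3, E@4: h1:5  h2:3  h3:4  h4:5  h5:5  h6:5  h7:5 — peak 5.
Total tech-hours = 32 over 7 hours ⇒ peak ≥ ⌈32/7⌉ = 5, so 5 is optimal.

5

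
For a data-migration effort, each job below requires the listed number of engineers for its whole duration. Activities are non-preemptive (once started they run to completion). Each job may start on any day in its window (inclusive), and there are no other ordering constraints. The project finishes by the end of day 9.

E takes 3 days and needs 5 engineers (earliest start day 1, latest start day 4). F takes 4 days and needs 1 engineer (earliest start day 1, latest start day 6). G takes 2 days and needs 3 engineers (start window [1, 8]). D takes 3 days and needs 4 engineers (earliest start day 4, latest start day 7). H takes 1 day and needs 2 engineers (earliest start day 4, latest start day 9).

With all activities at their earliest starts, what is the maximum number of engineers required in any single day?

9

Early-start schedule: E@1, F@1, G@1, D@4, H@4.
Load per day: day 1: 9, day 2: 9, day 3: 6, day 4: 7, day 5: 4, day 6: 4, day 7: 0, day 8: 0, day 9: 0.
Peak is 9.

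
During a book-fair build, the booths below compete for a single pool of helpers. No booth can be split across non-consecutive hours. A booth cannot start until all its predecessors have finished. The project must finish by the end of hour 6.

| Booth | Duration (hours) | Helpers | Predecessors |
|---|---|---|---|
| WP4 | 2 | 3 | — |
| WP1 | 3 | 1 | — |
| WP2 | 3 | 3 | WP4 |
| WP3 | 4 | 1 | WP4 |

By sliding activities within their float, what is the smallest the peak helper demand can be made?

4

Early-start (WP4@1, WP1@1, WP2@3, WP3@3) gives peak 5: h1:4  h2:4  h3:5  h4:4  h5:4  h6:1.
Shift WP2→4.
Schedule WP4@1, WP1@1, WP2@4, WP3@3: h1:4  h2:4  h3:2  h4:4  h5:4  h6:4 — peak 4.
Total helper-hours = 22 over 6 hours ⇒ peak ≥ ⌈22/6⌉ = 4, so 4 is optimal.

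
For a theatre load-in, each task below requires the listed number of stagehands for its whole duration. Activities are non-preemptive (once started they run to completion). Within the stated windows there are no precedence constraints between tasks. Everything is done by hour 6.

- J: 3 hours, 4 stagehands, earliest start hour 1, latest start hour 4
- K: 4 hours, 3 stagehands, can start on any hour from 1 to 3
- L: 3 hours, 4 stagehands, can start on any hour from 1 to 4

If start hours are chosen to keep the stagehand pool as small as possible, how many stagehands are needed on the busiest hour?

7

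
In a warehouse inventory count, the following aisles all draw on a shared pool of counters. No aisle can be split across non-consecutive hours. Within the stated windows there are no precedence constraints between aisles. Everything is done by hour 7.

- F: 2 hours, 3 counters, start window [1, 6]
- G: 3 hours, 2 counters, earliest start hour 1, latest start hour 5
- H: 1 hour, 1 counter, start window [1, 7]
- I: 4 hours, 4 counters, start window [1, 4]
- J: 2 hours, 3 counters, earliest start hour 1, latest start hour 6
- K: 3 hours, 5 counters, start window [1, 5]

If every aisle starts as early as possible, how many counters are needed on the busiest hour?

Early-start schedule: F@1, G@1, H@1, I@1, J@1, K@1.
Load per hour: hour 1: 18, hour 2: 17, hour 3: 11, hour 4: 4, hour 5: 0, hour 6: 0, hour 7: 0.
Peak is 18.

18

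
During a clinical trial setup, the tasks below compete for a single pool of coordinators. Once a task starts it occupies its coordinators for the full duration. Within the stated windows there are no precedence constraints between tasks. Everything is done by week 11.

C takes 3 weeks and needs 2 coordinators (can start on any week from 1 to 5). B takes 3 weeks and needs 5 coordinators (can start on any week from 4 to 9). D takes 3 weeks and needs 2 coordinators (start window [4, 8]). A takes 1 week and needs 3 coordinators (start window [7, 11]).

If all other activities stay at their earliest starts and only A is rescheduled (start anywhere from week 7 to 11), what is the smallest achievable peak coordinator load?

7

A@7: w1:2  w2:2  w3:2  w4:7  w5:7  w6:7  w7:3  w8:0  w9:0  w10:0  w11:0 → peak 7
A@8: w1:2  w2:2  w3:2  w4:7  w5:7  w6:7  w7:0  w8:3  w9:0  w10:0  w11:0 → peak 7
A@9: w1:2  w2:2  w3:2  w4:7  w5:7  w6:7  w7:0  w8:0  w9:3  w10:0  w11:0 → peak 7
A@10: w1:2  w2:2  w3:2  w4:7  w5:7  w6:7  w7:0  w8:0  w9:0  w10:3  w11:0 → peak 7
A@11: w1:2  w2:2  w3:2  w4:7  w5:7  w6:7  w7:0  w8:0  w9:0  w10:0  w11:3 → peak 7
Best is A@7, peak 7.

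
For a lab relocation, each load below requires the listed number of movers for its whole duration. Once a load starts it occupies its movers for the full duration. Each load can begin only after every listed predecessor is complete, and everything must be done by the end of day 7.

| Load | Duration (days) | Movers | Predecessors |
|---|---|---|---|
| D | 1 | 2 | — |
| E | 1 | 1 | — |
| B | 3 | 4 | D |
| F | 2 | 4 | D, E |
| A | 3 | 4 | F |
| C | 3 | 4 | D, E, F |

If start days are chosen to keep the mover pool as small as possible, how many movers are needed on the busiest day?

Early-start (D@1, E@1, B@2, F@2, A@4, C@4) gives peak 12: d1:3  d2:8  d3:8  d4:12  d5:8  d6:8  d7:0.
Shift C→5.
Schedule D@1, E@1, B@2, F@2, A@4, C@5: d1:3  d2:8  d3:8  d4:8  d5:8  d6:8  d7:4 — peak 8.

8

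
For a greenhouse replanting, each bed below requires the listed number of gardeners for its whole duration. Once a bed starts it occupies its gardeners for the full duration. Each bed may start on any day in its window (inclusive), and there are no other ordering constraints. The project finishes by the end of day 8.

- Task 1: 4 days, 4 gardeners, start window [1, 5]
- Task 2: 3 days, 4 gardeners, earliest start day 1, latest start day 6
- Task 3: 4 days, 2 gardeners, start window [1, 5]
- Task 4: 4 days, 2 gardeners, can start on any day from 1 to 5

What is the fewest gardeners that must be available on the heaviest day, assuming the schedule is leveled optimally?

Early-start (Task 1@1, Task 2@1, Task 3@1, Task 4@1) gives peak 12: d1:12  d2:12  d3:12  d4:8  d5:0  d6:0  d7:0  d8:0.
Shift Task 2→5, Task 4→5.
Schedule Task 1@1, Task 2@5, Task 3@1, Task 4@5: d1:6  d2:6  d3:6  d4:6  d5:6  d6:6  d7:6  d8:2 — peak 6.
Total gardener-days = 44 over 8 days ⇒ peak ≥ ⌈44/8⌉ = 6, so 6 is optimal.

6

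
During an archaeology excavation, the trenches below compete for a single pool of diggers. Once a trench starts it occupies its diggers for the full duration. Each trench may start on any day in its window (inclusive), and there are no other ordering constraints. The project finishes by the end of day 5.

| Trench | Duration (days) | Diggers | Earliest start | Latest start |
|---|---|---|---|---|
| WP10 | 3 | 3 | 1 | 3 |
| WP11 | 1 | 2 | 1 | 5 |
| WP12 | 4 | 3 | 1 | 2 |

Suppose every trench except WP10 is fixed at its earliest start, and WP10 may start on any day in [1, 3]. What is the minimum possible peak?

6

WP10@1: d1:8  d2:6  d3:6  d4:3  d5:0 → peak 8
WP10@2: d1:5  d2:6  d3:6  d4:6  d5:0 → peak 6
WP10@3: d1:5  d2:3  d3:6  d4:6  d5:3 → peak 6
Best is WP10@2, peak 6.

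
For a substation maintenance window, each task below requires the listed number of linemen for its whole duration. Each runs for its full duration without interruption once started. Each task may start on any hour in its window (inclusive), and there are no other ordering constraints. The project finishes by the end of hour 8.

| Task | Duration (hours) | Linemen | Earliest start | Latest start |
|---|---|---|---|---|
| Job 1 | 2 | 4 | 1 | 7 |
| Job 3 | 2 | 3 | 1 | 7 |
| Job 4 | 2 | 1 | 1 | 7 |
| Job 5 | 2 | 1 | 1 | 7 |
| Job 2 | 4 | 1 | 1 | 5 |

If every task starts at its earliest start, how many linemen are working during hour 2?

At early start, hour 2 has: Job 1, Job 3, Job 4, Job 5, Job 2.
Demand: 4 + 3 + 1 + 1 + 1 = 10.

10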